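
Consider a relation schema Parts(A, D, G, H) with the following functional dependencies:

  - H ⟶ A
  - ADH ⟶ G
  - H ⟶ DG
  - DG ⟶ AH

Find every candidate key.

{H}⁺: H→A adds A; H→DG adds D, G → {A, D, G, H}.
{D, G}⁺: DG→AH adds A, H → {A, D, G, H}. Minimal: {G}⁺ = {G}; {D}⁺ = {D} — none reach the full schema.

{H}; {D, G}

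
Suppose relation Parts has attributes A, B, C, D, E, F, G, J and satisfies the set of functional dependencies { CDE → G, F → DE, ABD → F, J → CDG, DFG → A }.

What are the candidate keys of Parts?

(A, B, J), (B, F, J)

Attributes B, J never appear on any right-hand side, so every candidate key must contain {B, J}.
{B, J}⁺ = {B, C, D, G, J}, which is not all of the schema, so we must add further attributes.
{A, B, J}⁺: J→CDG adds C, D, G; ABD→F adds F; F→DE adds E → {A, B, C, D, E, F, G, J}.
{B, F, J}⁺: F→DE adds D, E; J→CDG adds C, G; DFG→A adds A → {A, B, C, D, E, F, G, J}.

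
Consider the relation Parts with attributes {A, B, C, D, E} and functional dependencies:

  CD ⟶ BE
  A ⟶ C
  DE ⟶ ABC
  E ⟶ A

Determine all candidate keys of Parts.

Attribute D never appears on the right-hand side of any dependency, so D must belong to every candidate key.
{D}⁺ = {D}, which is not all of the schema, so we must add further attributes.
{A, D}⁺: A→C adds C; CD→BE adds B, E → {A, B, C, D, E}. Minimal: {D}⁺ = {D}; {A}⁺ = {A, C} — none reach the full schema.
{C, D}⁺: CD→BE adds B, E; DE→ABC adds A → {A, B, C, D, E}. Minimal: {D}⁺ = {D}; {C}⁺ = {C} — none reach the full schema.
{D, E}⁺: DE→ABC adds A, B, C → {A, B, C, D, E}. Minimal: {E}⁺ = {A, C, E}; {D}⁺ = {D} — none reach the full schema.

(A, D), (C, D), (D, E)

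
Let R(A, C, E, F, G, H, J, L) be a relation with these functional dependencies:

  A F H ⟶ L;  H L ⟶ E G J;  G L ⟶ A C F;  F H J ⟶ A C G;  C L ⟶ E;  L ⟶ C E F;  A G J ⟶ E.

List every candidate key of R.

{H, L}⁺: HL→EGJ adds E, G, J; GL→ACF adds A, C, F → {A, C, E, F, G, H, J, L}.
{A, F, H}⁺: AFH→L adds L; HL→EGJ adds E, G, J; GL→ACF adds C → {A, C, E, F, G, H, J, L}.
{F, H, J}⁺: FHJ→ACG adds A, C, G; AGJ→E adds E; AFH→L adds L → {A, C, E, F, G, H, J, L}.
Any other superkey contains one of these as a subset, so there are no further candidate keys.

{H, L}; {A, F, H}; {F, H, J}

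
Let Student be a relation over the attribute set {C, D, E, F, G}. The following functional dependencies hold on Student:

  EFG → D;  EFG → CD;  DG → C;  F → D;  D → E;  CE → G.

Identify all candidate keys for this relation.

Attribute F never appears on the right-hand side of any dependency, so F must belong to every candidate key.
{F}⁺ = {D, E, F}, which is not all of the schema, so we must add further attributes.
{C, F}⁺: F→D adds D; D→E adds E; CE→G adds G → {C, D, E, F, G}. Minimal: {F}⁺ = {D, E, F}; {C}⁺ = {C} — none reach the full schema.
{F, G}⁺: F→D adds D; D→E adds E; EFG→CD adds C → {C, D, E, F, G}. Minimal: {G}⁺ = {G}; {F}⁺ = {D, E, F} — none reach the full schema.

{C, F}, {F, G}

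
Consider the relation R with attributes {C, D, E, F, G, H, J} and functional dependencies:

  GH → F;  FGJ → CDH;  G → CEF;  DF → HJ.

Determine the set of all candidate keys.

{D, G}; {G, J}

Attribute G never appears on the right-hand side of any dependency, so G must belong to every candidate key.
{G}⁺ = {C, E, F, G}, which is not all of the schema, so we must add further attributes.
{D, G}⁺: G→CEF adds C, E, F; DF→HJ adds H, J → {C, D, E, F, G, H, J}. Minimal: {G}⁺ = {C, E, F, G}; {D}⁺ = {D} — none reach the full schema.
{G, J}⁺: G→CEF adds C, E, F; FGJ→CDH adds D, H → {C, D, E, F, G, H, J}. Minimal: {J}⁺ = {J}; {G}⁺ = {C, E, F, G} — none reach the full schema.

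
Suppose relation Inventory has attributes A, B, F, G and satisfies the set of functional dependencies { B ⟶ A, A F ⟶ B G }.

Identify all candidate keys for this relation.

AF; BF

{A, F}⁺: AF→BG adds B, G → {A, B, F, G}. Minimal: {F}⁺ = {F}; {A}⁺ = {A} — none reach the full schema.
{B, F}⁺: B→A adds A; AF→BG adds G → {A, B, F, G}. Minimal: {F}⁺ = {F}; {B}⁺ = {A, B} — none reach the full schema.
Any other superkey contains one of these as a subset, so there are no further candidate keys.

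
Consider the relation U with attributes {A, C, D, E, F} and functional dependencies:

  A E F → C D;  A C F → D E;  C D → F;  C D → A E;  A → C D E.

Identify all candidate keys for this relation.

{A}, {C, D}

{A}⁺: A→CDE adds C, D, E; CD→F adds F → {A, C, D, E, F}.
{C, D}⁺: CD→F adds F; CD→AE adds A, E → {A, C, D, E, F}. Minimal: {D}⁺ = {D}; {C}⁺ = {C} — none reach the full schema.
Any other superkey contains one of these as a subset, so there are no further candidate keys.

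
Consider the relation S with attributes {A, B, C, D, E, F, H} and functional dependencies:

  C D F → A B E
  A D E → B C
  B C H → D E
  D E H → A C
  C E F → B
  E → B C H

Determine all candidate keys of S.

Attribute F never appears on the right-hand side of any dependency, so F must belong to every candidate key.
{F}⁺ = {F}, which is not all of the schema, so we must add further attributes.
{E, F}⁺: E→BCH adds B, C, H; BCH→DE adds D; DEH→AC adds A → {A, B, C, D, E, F, H}.
{C, D, F}⁺: CDF→ABE adds A, B, E; E→BCH adds H → {A, B, C, D, E, F, H}.
{B, C, F, H}⁺: BCH→DE adds D, E; DEH→AC adds A → {A, B, C, D, E, F, H}.
Any other superkey contains one of these as a subset, so there are no further candidate keys.

(E, F), (C, D, F), (B, C, F, H)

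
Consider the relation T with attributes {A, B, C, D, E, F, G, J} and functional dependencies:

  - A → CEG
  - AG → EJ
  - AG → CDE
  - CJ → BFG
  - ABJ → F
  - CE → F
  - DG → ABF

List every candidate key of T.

{A}, {D, G}, {C, D, J}

{A}⁺: A→CEG adds C, E, G; AG→EJ adds J; AG→CDE adds D; CJ→BFG adds B, F → {A, B, C, D, E, F, G, J}.
{D, G}⁺: DG→ABF adds A, B, F; A→CEG adds C, E; AG→EJ adds J → {A, B, C, D, E, F, G, J}. Minimal: {G}⁺ = {G}; {D}⁺ = {D} — none reach the full schema.
{C, D, J}⁺: CJ→BFG adds B, F, G; DG→ABF adds A; A→CEG adds E → {A, B, C, D, E, F, G, J}. Minimal: {D, J}⁺ = {D, J}; {C, J}⁺ = {B, C, F, G, J}; {C, D}⁺ = {C, D} — none reach the full schema.
Any other superkey contains one of these as a subset, so there are no further candidate keys.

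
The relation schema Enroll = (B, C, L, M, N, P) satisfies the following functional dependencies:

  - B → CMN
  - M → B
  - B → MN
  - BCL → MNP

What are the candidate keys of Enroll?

Attribute L never appears on the right-hand side of any dependency, so L must belong to every candidate key.
{L}⁺ = {L}, which is not all of the schema, so we must add further attributes.
{B, L}⁺: B→CMN adds C, M, N; BCL→MNP adds P → {B, C, L, M, N, P}. Minimal: {L}⁺ = {L}; {B}⁺ = {B, C, M, N} — none reach the full schema.
{L, M}⁺: M→B adds B; B→MN adds N; B→CMN adds C; BCL→MNP adds P → {B, C, L, M, N, P}. Minimal: {M}⁺ = {B, C, M, N}; {L}⁺ = {L} — none reach the full schema.
Any other superkey contains one of these as a subset, so there are no further candidate keys.

{B, L}, {L, M}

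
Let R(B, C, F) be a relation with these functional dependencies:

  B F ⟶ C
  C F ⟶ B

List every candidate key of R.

(B, F), (C, F)

Attribute F never appears on the right-hand side of any dependency, so F must belong to every candidate key.
{F}⁺ = {F}, which is not all of the schema, so we must add further attributes.
{B, F}⁺: BF→C adds C → {B, C, F}. Minimal: {F}⁺ = {F}; {B}⁺ = {B} — none reach the full schema.
{C, F}⁺: CF→B adds B → {B, C, F}. Minimal: {F}⁺ = {F}; {C}⁺ = {C} — none reach the full schema.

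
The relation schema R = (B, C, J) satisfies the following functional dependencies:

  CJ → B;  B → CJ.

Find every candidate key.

{B}⁺: B→CJ adds C, J → {B, C, J}.
{C, J}⁺: CJ→B adds B → {B, C, J}. Minimal: {J}⁺ = {J}; {C}⁺ = {C} — none reach the full schema.

{B}, {C, J}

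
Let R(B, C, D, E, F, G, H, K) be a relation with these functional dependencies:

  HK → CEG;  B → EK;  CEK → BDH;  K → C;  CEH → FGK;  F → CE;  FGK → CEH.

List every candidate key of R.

{B}⁺: B→EK adds E, K; K→C adds C; CEK→BDH adds D, H; CEH→FGK adds F, G → {B, C, D, E, F, G, H, K}.
{E, K}⁺: K→C adds C; CEK→BDH adds B, D, H; CEH→FGK adds F, G → {B, C, D, E, F, G, H, K}. Minimal: {K}⁺ = {C, K}; {E}⁺ = {E} — none reach the full schema.
{F, H}⁺: F→CE adds C, E; CEH→FGK adds G, K; CEK→BDH adds B, D → {B, C, D, E, F, G, H, K}. Minimal: {H}⁺ = {H}; {F}⁺ = {C, E, F} — none reach the full schema.
{F, K}⁺: K→C adds C; F→CE adds E; CEK→BDH adds B, D, H; CEH→FGK adds G → {B, C, D, E, F, G, H, K}. Minimal: {K}⁺ = {C, K}; {F}⁺ = {C, E, F} — none reach the full schema.
{H, K}⁺: HK→CEG adds C, E, G; CEK→BDH adds B, D; CEH→FGK adds F → {B, C, D, E, F, G, H, K}. Minimal: {K}⁺ = {C, K}; {H}⁺ = {H} — none reach the full schema.
{C, E, H}⁺: CEH→FGK adds F, G, K; CEK→BDH adds B, D → {B, C, D, E, F, G, H, K}. Minimal: {E, H}⁺ = {E, H}; {C, H}⁺ = {C, H}; {C, E}⁺ = {C, E} — none reach the full schema.

B; EK; FH; FK; HK; CEH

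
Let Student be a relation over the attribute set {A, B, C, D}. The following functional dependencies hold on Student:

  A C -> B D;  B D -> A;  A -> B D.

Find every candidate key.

{A, C}, {B, C, D}

Attribute C never appears on the right-hand side of any dependency, so C must belong to every candidate key.
{C}⁺ = {C}, which is not all of the schema, so we must add further attributes.
{A, C}⁺: AC→BD adds B, D → {A, B, C, D}. Minimal: {C}⁺ = {C}; {A}⁺ = {A, B, D} — none reach the full schema.
{B, C, D}⁺: BD→A adds A → {A, B, C, D}. Minimal: {C, D}⁺ = {C, D}; {B, D}⁺ = {A, B, D}; {B, C}⁺ = {B, C} — none reach the full schema.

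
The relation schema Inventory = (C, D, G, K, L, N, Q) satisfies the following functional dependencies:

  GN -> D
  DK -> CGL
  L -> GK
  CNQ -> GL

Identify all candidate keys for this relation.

{C, N, Q}⁺: CNQ→GL adds G, L; GN→D adds D; L→GK adds K → {C, D, G, K, L, N, Q}. Minimal: {N, Q}⁺ = {N, Q}; {C, Q}⁺ = {C, Q}; {C, N}⁺ = {C, N} — none reach the full schema.
{L, N, Q}⁺: L→GK adds G, K; GN→D adds D; DK→CGL adds C → {C, D, G, K, L, N, Q}. Minimal: {N, Q}⁺ = {N, Q}; {L, Q}⁺ = {G, K, L, Q}; {L, N}⁺ = {C, D, G, K, L, N} — none reach the full schema.
{D, K, N, Q}⁺: DK→CGL adds C, G, L → {C, D, G, K, L, N, Q}. Minimal: {K, N, Q}⁺ = {K, N, Q}; {D, N, Q}⁺ = {D, N, Q}; {D, K, Q}⁺ = {C, D, G, K, L, Q}; … — none reach the full schema.
{G, K, N, Q}⁺: GN→D adds D; DK→CGL adds C, L → {C, D, G, K, L, N, Q}. Minimal: {K, N, Q}⁺ = {K, N, Q}; {G, N, Q}⁺ = {D, G, N, Q}; {G, K, Q}⁺ = {G, K, Q}; … — none reach the full schema.
Any other superkey contains one of these as a subset, so there are no further candidate keys.

{C, N, Q}; {L, N, Q}; {D, K, N, Q}; {G, K, N, Q}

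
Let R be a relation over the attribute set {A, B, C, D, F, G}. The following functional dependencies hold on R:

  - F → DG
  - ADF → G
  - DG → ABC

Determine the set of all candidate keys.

{F}

{F}⁺: F→DG adds D, G; DG→ABC adds A, B, C → {A, B, C, D, F, G}.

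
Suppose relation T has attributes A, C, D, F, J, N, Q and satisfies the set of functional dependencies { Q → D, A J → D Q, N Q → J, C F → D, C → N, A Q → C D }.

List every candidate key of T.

{A, F, J}, {A, F, Q}

Attributes A, F never appear on any right-hand side, so every candidate key must contain {A, F}.
{A, F}⁺ = {A, F}, which is not all of the schema, so we must add further attributes.
{A, F, J}⁺: AJ→DQ adds D, Q; AQ→CD adds C; C→N adds N → {A, C, D, F, J, N, Q}. Minimal: {F, J}⁺ = {F, J}; {A, J}⁺ = {A, C, D, J, N, Q}; {A, F}⁺ = {A, F} — none reach the full schema.
{A, F, Q}⁺: Q→D adds D; AQ→CD adds C; C→N adds N; NQ→J adds J → {A, C, D, F, J, N, Q}. Minimal: {F, Q}⁺ = {D, F, Q}; {A, Q}⁺ = {A, C, D, J, N, Q}; {A, F}⁺ = {A, F} — none reach the full schema.
Any other superkey contains one of these as a subset, so there are no further candidate keys.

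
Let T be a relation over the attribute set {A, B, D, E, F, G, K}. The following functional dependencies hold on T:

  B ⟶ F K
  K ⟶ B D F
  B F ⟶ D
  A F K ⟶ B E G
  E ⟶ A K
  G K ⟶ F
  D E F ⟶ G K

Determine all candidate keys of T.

(E), (A, B), (A, K)

{E}⁺: E→AK adds A, K; K→BDF adds B, D, F; AFK→BEG adds G → {A, B, D, E, F, G, K}.
{A, B}⁺: B→FK adds F, K; K→BDF adds D; AFK→BEG adds E, G → {A, B, D, E, F, G, K}. Minimal: {B}⁺ = {B, D, F, K}; {A}⁺ = {A} — none reach the full schema.
{A, K}⁺: K→BDF adds B, D, F; AFK→BEG adds E, G → {A, B, D, E, F, G, K}. Minimal: {K}⁺ = {B, D, F, K}; {A}⁺ = {A} — none reach the full schema.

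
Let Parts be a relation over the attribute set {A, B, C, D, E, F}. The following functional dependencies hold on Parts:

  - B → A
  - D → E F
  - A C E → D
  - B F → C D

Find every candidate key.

Attribute B never appears on the right-hand side of any dependency, so B must belong to every candidate key.
{B}⁺ = {A, B}, which is not all of the schema, so we must add further attributes.
{B, D}⁺: B→A adds A; D→EF adds E, F; BF→CD adds C → {A, B, C, D, E, F}.
{B, F}⁺: B→A adds A; BF→CD adds C, D; D→EF adds E → {A, B, C, D, E, F}.
{B, C, E}⁺: B→A adds A; ACE→D adds D; D→EF adds F → {A, B, C, D, E, F}.
Any other superkey contains one of these as a subset, so there are no further candidate keys.

(B, D), (B, F), (B, C, E)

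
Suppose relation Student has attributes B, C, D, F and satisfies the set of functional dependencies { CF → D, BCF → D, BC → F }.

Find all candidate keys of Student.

{B, C}⁺: BC→F adds F; CF→D adds D → {B, C, D, F}.

(B, C)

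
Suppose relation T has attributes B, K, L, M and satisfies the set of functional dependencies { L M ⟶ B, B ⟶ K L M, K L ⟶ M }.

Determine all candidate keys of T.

{B}⁺: B→KLM adds K, L, M → {B, K, L, M}.
{K, L}⁺: KL→M adds M; LM→B adds B → {B, K, L, M}.
{L, M}⁺: LM→B adds B; B→KLM adds K → {B, K, L, M}.

{B}, {K, L}, {L, M}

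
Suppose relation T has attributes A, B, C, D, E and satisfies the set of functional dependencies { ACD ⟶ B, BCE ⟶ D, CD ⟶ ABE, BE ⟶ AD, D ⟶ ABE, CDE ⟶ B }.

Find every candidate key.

{C, D}⁺: CD→ABE adds A, B, E → {A, B, C, D, E}. Minimal: {D}⁺ = {A, B, D, E}; {C}⁺ = {C} — none reach the full schema.
{B, C, E}⁺: BCE→D adds D; CD→ABE adds A → {A, B, C, D, E}. Minimal: {C, E}⁺ = {C, E}; {B, E}⁺ = {A, B, D, E}; {B, C}⁺ = {B, C} — none reach the full schema.

{C, D}, {B, C, E}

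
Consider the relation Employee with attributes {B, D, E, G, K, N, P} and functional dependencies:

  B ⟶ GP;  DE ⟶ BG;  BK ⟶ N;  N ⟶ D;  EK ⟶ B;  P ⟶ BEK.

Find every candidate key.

(B); (P); (D, E); (E, K); (E, N)

{B}⁺: B→GP adds G, P; P→BEK adds E, K; BK→N adds N; N→D adds D → {B, D, E, G, K, N, P}.
{P}⁺: P→BEK adds B, E, K; B→GP adds G; BK→N adds N; N→D adds D → {B, D, E, G, K, N, P}.
{D, E}⁺: DE→BG adds B, G; B→GP adds P; P→BEK adds K; BK→N adds N → {B, D, E, G, K, N, P}. Minimal: {E}⁺ = {E}; {D}⁺ = {D} — none reach the full schema.
{E, K}⁺: EK→B adds B; B→GP adds G, P; BK→N adds N; N→D adds D → {B, D, E, G, K, N, P}. Minimal: {K}⁺ = {K}; {E}⁺ = {E} — none reach the full schema.
{E, N}⁺: N→D adds D; DE→BG adds B, G; B→GP adds P; P→BEK adds K → {B, D, E, G, K, N, P}. Minimal: {N}⁺ = {D, N}; {E}⁺ = {E} — none reach the full schema.
Any other superkey contains one of these as a subset, so there are no further candidate keys.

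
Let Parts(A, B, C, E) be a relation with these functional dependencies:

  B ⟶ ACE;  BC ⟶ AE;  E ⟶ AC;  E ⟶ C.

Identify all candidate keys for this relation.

Attribute B never appears on the right-hand side of any dependency, so B must belong to every candidate key.
{B}⁺ = {A, B, C, E}, which is all of the schema, so {B} is the only candidate key.

B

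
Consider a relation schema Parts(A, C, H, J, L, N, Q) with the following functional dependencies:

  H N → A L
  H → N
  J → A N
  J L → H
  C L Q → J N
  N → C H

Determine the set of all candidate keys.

{H, Q}; {J, Q}; {N, Q}; {C, L, Q}

{H, Q}⁺: H→N adds N; N→CH adds C; HN→AL adds A, L; CLQ→JN adds J → {A, C, H, J, L, N, Q}. Minimal: {Q}⁺ = {Q}; {H}⁺ = {A, C, H, L, N} — none reach the full schema.
{J, Q}⁺: J→AN adds A, N; N→CH adds C, H; HN→AL adds L → {A, C, H, J, L, N, Q}. Minimal: {Q}⁺ = {Q}; {J}⁺ = {A, C, H, J, L, N} — none reach the full schema.
{N, Q}⁺: N→CH adds C, H; HN→AL adds A, L; CLQ→JN adds J → {A, C, H, J, L, N, Q}. Minimal: {Q}⁺ = {Q}; {N}⁺ = {A, C, H, L, N} — none reach the full schema.
{C, L, Q}⁺: CLQ→JN adds J, N; N→CH adds H; HN→AL adds A → {A, C, H, J, L, N, Q}. Minimal: {L, Q}⁺ = {L, Q}; {C, Q}⁺ = {C, Q}; {C, L}⁺ = {C, L} — none reach the full schema.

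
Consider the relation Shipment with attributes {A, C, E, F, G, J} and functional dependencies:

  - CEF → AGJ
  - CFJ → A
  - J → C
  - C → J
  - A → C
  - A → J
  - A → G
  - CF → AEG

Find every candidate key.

{A, F}, {C, F}, {F, J}

Attribute F never appears on the right-hand side of any dependency, so F must belong to every candidate key.
{F}⁺ = {F}, which is not all of the schema, so we must add further attributes.
{A, F}⁺: A→C adds C; A→J adds J; A→G adds G; CF→AEG adds E → {A, C, E, F, G, J}. Minimal: {F}⁺ = {F}; {A}⁺ = {A, C, G, J} — none reach the full schema.
{C, F}⁺: C→J adds J; CF→AEG adds A, E, G → {A, C, E, F, G, J}. Minimal: {F}⁺ = {F}; {C}⁺ = {C, J} — none reach the full schema.
{F, J}⁺: J→C adds C; CF→AEG adds A, E, G → {A, C, E, F, G, J}. Minimal: {J}⁺ = {C, J}; {F}⁺ = {F} — none reach the full schema.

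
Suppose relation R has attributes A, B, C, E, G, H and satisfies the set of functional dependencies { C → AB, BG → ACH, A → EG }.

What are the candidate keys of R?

{C}⁺: C→AB adds A, B; A→EG adds E, G; BG→ACH adds H → {A, B, C, E, G, H}.
{A, B}⁺: A→EG adds E, G; BG→ACH adds C, H → {A, B, C, E, G, H}. Minimal: {B}⁺ = {B}; {A}⁺ = {A, E, G} — none reach the full schema.
{B, G}⁺: BG→ACH adds A, C, H; A→EG adds E → {A, B, C, E, G, H}. Minimal: {G}⁺ = {G}; {B}⁺ = {B} — none reach the full schema.

(C), (A, B), (B, G)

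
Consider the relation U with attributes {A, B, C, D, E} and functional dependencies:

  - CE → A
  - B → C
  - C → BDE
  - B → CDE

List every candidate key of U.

{B}⁺: B→C adds C; C→BDE adds D, E; CE→A adds A → {A, B, C, D, E}.
{C}⁺: C→BDE adds B, D, E; CE→A adds A → {A, B, C, D, E}.
Any other superkey contains one of these as a subset, so there are no further candidate keys.

{B}, {C}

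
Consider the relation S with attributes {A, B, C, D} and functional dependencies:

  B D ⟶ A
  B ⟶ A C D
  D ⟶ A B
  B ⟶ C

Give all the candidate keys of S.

B, D

{B}⁺: B→ACD adds A, C, D → {A, B, C, D}.
{D}⁺: D→AB adds A, B; B→C adds C → {A, B, C, D}.
Any other superkey contains one of these as a subset, so there are no further candidate keys.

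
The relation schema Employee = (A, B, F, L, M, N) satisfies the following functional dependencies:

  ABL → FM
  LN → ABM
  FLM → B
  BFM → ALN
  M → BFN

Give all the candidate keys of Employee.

{M}⁺: M→BFN adds B, F, N; BFM→ALN adds A, L → {A, B, F, L, M, N}.
{L, N}⁺: LN→ABM adds A, B, M; M→BFN adds F → {A, B, F, L, M, N}. Minimal: {N}⁺ = {N}; {L}⁺ = {L} — none reach the full schema.
{A, B, L}⁺: ABL→FM adds F, M; BFM→ALN adds N → {A, B, F, L, M, N}. Minimal: {B, L}⁺ = {B, L}; {A, L}⁺ = {A, L}; {A, B}⁺ = {A, B} — none reach the full schema.
Any other superkey contains one of these as a subset, so there are no further candidate keys.

M, LN, ABL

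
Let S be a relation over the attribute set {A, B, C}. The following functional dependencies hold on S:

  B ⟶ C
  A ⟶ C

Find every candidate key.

(A, B)

Attributes A, B never appear on any right-hand side, so every candidate key must contain {A, B}.
{A, B}⁺ = {A, B, C}, which is all of the schema, so {A, B} is the only candidate key.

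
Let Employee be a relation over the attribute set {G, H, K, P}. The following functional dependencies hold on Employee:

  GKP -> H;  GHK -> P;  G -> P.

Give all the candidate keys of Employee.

{G, K}⁺: G→P adds P; GKP→H adds H → {G, H, K, P}. Minimal: {K}⁺ = {K}; {G}⁺ = {G, P} — none reach the full schema.

{G, K}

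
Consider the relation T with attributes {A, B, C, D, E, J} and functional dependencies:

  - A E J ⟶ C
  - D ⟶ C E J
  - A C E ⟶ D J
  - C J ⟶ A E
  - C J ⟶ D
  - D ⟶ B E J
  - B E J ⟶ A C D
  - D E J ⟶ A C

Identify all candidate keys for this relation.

{D}⁺: D→CEJ adds C, E, J; CJ→AE adds A; D→BEJ adds B → {A, B, C, D, E, J}.
{C, J}⁺: CJ→AE adds A, E; CJ→D adds D; D→BEJ adds B → {A, B, C, D, E, J}. Minimal: {J}⁺ = {J}; {C}⁺ = {C} — none reach the full schema.
{A, C, E}⁺: ACE→DJ adds D, J; D→BEJ adds B → {A, B, C, D, E, J}. Minimal: {C, E}⁺ = {C, E}; {A, E}⁺ = {A, E}; {A, C}⁺ = {A, C} — none reach the full schema.
{A, E, J}⁺: AEJ→C adds C; ACE→DJ adds D; D→BEJ adds B → {A, B, C, D, E, J}. Minimal: {E, J}⁺ = {E, J}; {A, J}⁺ = {A, J}; {A, E}⁺ = {A, E} — none reach the full schema.
{B, E, J}⁺: BEJ→ACD adds A, C, D → {A, B, C, D, E, J}. Minimal: {E, J}⁺ = {E, J}; {B, J}⁺ = {B, J}; {B, E}⁺ = {B, E} — none reach the full schema.
Any other superkey contains one of these as a subset, so there are no further candidate keys.

(D); (C, J); (A, C, E); (A, E, J); (B, E, J)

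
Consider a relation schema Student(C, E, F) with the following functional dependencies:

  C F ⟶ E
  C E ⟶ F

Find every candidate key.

{C, E}, {C, F}

Attribute C never appears on the right-hand side of any dependency, so C must belong to every candidate key.
{C}⁺ = {C}, which is not all of the schema, so we must add further attributes.
{C, E}⁺: CE→F adds F → {C, E, F}. Minimal: {E}⁺ = {E}; {C}⁺ = {C} — none reach the full schema.
{C, F}⁺: CF→E adds E → {C, E, F}. Minimal: {F}⁺ = {F}; {C}⁺ = {C} — none reach the full schema.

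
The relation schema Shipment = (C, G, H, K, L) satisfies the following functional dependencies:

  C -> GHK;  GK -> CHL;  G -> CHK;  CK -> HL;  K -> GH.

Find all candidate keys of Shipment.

{C}⁺: C→GHK adds G, H, K; GK→CHL adds L → {C, G, H, K, L}.
{G}⁺: G→CHK adds C, H, K; CK→HL adds L → {C, G, H, K, L}.
{K}⁺: K→GH adds G, H; GK→CHL adds C, L → {C, G, H, K, L}.
Any other superkey contains one of these as a subset, so there are no further candidate keys.

(C); (G); (K)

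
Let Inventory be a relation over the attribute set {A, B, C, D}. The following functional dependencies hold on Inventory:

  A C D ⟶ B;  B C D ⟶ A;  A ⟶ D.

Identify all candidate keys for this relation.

{A, C}; {B, C, D}

Attribute C never appears on the right-hand side of any dependency, so C must belong to every candidate key.
{C}⁺ = {C}, which is not all of the schema, so we must add further attributes.
{A, C}⁺: A→D adds D; ACD→B adds B → {A, B, C, D}. Minimal: {C}⁺ = {C}; {A}⁺ = {A, D} — none reach the full schema.
{B, C, D}⁺: BCD→A adds A → {A, B, C, D}. Minimal: {C, D}⁺ = {C, D}; {B, D}⁺ = {B, D}; {B, C}⁺ = {B, C} — none reach the full schema.
Any other superkey contains one of these as a subset, so there are no further candidate keys.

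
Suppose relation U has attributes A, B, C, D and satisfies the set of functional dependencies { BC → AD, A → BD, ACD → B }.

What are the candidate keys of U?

{A, C}, {B, C}

Attribute C never appears on the right-hand side of any dependency, so C must belong to every candidate key.
{C}⁺ = {C}, which is not all of the schema, so we must add further attributes.
{A, C}⁺: A→BD adds B, D → {A, B, C, D}. Minimal: {C}⁺ = {C}; {A}⁺ = {A, B, D} — none reach the full schema.
{B, C}⁺: BC→AD adds A, D → {A, B, C, D}. Minimal: {C}⁺ = {C}; {B}⁺ = {B} — none reach the full schema.
Any other superkey contains one of these as a subset, so there are no further candidate keys.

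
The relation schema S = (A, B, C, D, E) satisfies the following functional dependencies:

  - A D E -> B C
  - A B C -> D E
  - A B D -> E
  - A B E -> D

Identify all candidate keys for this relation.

{A, B, C}⁺: ABC→DE adds D, E → {A, B, C, D, E}. Minimal: {B, C}⁺ = {B, C}; {A, C}⁺ = {A, C}; {A, B}⁺ = {A, B} — none reach the full schema.
{A, B, D}⁺: ABD→E adds E; ADE→BC adds C → {A, B, C, D, E}. Minimal: {B, D}⁺ = {B, D}; {A, D}⁺ = {A, D}; {A, B}⁺ = {A, B} — none reach the full schema.
{A, B, E}⁺: ABE→D adds D; ADE→BC adds C → {A, B, C, D, E}. Minimal: {B, E}⁺ = {B, E}; {A, E}⁺ = {A, E}; {A, B}⁺ = {A, B} — none reach the full schema.
{A, D, E}⁺: ADE→BC adds B, C → {A, B, C, D, E}. Minimal: {D, E}⁺ = {D, E}; {A, E}⁺ = {A, E}; {A, D}⁺ = {A, D} — none reach the full schema.

{A, B, C}, {A, B, D}, {A, B, E}, {A, D, E}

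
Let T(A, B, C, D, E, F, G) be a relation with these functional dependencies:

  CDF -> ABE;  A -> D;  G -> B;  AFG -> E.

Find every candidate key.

ACFG, CDFG

Attributes C, F, G never appear on any right-hand side, so every candidate key must contain {C, F, G}.
{C, F, G}⁺ = {B, C, F, G}, which is not all of the schema, so we must add further attributes.
{A, C, F, G}⁺: A→D adds D; G→B adds B; AFG→E adds E → {A, B, C, D, E, F, G}. Minimal: {C, F, G}⁺ = {B, C, F, G}; {A, F, G}⁺ = {A, B, D, E, F, G}; {A, C, G}⁺ = {A, B, C, D, G}; … — none reach the full schema.
{C, D, F, G}⁺: CDF→ABE adds A, B, E → {A, B, C, D, E, F, G}. Minimal: {D, F, G}⁺ = {B, D, F, G}; {C, F, G}⁺ = {B, C, F, G}; {C, D, G}⁺ = {B, C, D, G}; … — none reach the full schema.
Any other superkey contains one of these as a subset, so there are no further candidate keys.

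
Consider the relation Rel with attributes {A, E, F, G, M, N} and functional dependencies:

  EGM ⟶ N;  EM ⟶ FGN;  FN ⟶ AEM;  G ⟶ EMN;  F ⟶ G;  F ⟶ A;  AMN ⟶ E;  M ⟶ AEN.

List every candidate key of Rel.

{F}⁺: F→G adds G; F→A adds A; G→EMN adds E, M, N → {A, E, F, G, M, N}.
{G}⁺: G→EMN adds E, M, N; M→AEN adds A; EM→FGN adds F → {A, E, F, G, M, N}.
{M}⁺: M→AEN adds A, E, N; EM→FGN adds F, G → {A, E, F, G, M, N}.
Any other superkey contains one of these as a subset, so there are no further candidate keys.

(F), (G), (M)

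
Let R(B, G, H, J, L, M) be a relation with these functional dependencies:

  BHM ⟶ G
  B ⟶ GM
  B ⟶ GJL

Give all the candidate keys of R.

(B, H)

Attributes B, H never appear on any right-hand side, so every candidate key must contain {B, H}.
{B, H}⁺ = {B, G, H, J, L, M}, which is all of the schema, so {B, H} is the only candidate key.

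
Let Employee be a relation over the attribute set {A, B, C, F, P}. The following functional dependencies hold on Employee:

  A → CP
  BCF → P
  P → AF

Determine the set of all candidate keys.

{A, B}, {B, P}, {B, C, F}

{A, B}⁺: A→CP adds C, P; P→AF adds F → {A, B, C, F, P}. Minimal: {B}⁺ = {B}; {A}⁺ = {A, C, F, P} — none reach the full schema.
{B, P}⁺: P→AF adds A, F; A→CP adds C → {A, B, C, F, P}. Minimal: {P}⁺ = {A, C, F, P}; {B}⁺ = {B} — none reach the full schema.
{B, C, F}⁺: BCF→P adds P; P→AF adds A → {A, B, C, F, P}. Minimal: {C, F}⁺ = {C, F}; {B, F}⁺ = {B, F}; {B, C}⁺ = {B, C} — none reach the full schema.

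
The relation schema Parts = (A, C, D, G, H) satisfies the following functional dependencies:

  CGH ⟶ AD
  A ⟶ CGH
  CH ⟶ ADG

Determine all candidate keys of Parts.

(A), (C, H)

{A}⁺: A→CGH adds C, G, H; CH→ADG adds D → {A, C, D, G, H}.
{C, H}⁺: CH→ADG adds A, D, G → {A, C, D, G, H}. Minimal: {H}⁺ = {H}; {C}⁺ = {C} — none reach the full schema.
Any other superkey contains one of these as a subset, so there are no further candidate keys.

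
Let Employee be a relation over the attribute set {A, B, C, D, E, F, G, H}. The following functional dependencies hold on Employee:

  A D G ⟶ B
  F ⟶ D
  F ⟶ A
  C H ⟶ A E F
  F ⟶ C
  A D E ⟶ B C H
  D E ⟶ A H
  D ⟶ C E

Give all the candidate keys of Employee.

(D, G), (F, G), (C, G, H)

Attribute G never appears on the right-hand side of any dependency, so G must belong to every candidate key.
{G}⁺ = {G}, which is not all of the schema, so we must add further attributes.
{D, G}⁺: D→CE adds C, E; DE→AH adds A, H; ADG→B adds B; CH→AEF adds F → {A, B, C, D, E, F, G, H}. Minimal: {G}⁺ = {G}; {D}⁺ = {A, B, C, D, E, F, H} — none reach the full schema.
{F, G}⁺: F→D adds D; F→A adds A; F→C adds C; D→CE adds E; ADG→B adds B; ADE→BCH adds H → {A, B, C, D, E, F, G, H}. Minimal: {G}⁺ = {G}; {F}⁺ = {A, B, C, D, E, F, H} — none reach the full schema.
{C, G, H}⁺: CH→AEF adds A, E, F; F→D adds D; ADE→BCH adds B → {A, B, C, D, E, F, G, H}. Minimal: {G, H}⁺ = {G, H}; {C, H}⁺ = {A, B, C, D, E, F, H}; {C, G}⁺ = {C, G} — none reach the full schema.
Any other superkey contains one of these as a subset, so there are no further candidate keys.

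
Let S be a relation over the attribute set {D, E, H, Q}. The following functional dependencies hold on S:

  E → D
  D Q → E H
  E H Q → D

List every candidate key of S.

Attribute Q never appears on the right-hand side of any dependency, so Q must belong to every candidate key.
{Q}⁺ = {Q}, which is not all of the schema, so we must add further attributes.
{D, Q}⁺: DQ→EH adds E, H → {D, E, H, Q}. Minimal: {Q}⁺ = {Q}; {D}⁺ = {D} — none reach the full schema.
{E, Q}⁺: E→D adds D; DQ→EH adds H → {D, E, H, Q}. Minimal: {Q}⁺ = {Q}; {E}⁺ = {D, E} — none reach the full schema.

DQ, EQ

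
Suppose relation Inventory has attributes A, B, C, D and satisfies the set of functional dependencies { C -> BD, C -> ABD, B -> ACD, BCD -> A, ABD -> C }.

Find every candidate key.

{B}⁺: B→ACD adds A, C, D → {A, B, C, D}.
{C}⁺: C→BD adds B, D; C→ABD adds A → {A, B, C, D}.
Any other superkey contains one of these as a subset, so there are no further candidate keys.

{B}, {C}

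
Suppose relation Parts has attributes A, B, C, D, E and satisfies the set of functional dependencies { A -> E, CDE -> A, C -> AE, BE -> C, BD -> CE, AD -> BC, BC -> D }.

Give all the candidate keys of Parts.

{A, B}⁺: A→E adds E; BE→C adds C; BC→D adds D → {A, B, C, D, E}. Minimal: {B}⁺ = {B}; {A}⁺ = {A, E} — none reach the full schema.
{A, D}⁺: A→E adds E; AD→BC adds B, C → {A, B, C, D, E}. Minimal: {D}⁺ = {D}; {A}⁺ = {A, E} — none reach the full schema.
{B, C}⁺: C→AE adds A, E; BC→D adds D → {A, B, C, D, E}. Minimal: {C}⁺ = {A, C, E}; {B}⁺ = {B} — none reach the full schema.
{B, D}⁺: BD→CE adds C, E; CDE→A adds A → {A, B, C, D, E}. Minimal: {D}⁺ = {D}; {B}⁺ = {B} — none reach the full schema.
{B, E}⁺: BE→C adds C; BC→D adds D; CDE→A adds A → {A, B, C, D, E}. Minimal: {E}⁺ = {E}; {B}⁺ = {B} — none reach the full schema.
{C, D}⁺: C→AE adds A, E; AD→BC adds B → {A, B, C, D, E}. Minimal: {D}⁺ = {D}; {C}⁺ = {A, C, E} — none reach the full schema.

{A, B}, {A, D}, {B, C}, {B, D}, {B, E}, {C, D}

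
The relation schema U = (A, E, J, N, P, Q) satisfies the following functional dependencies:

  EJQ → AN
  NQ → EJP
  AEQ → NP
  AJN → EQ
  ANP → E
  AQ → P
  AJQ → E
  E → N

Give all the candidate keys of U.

{E, Q}⁺: E→N adds N; NQ→EJP adds J, P; EJQ→AN adds A → {A, E, J, N, P, Q}. Minimal: {Q}⁺ = {Q}; {E}⁺ = {E, N} — none reach the full schema.
{N, Q}⁺: NQ→EJP adds E, J, P; EJQ→AN adds A → {A, E, J, N, P, Q}. Minimal: {Q}⁺ = {Q}; {N}⁺ = {N} — none reach the full schema.
{A, E, J}⁺: E→N adds N; AJN→EQ adds Q; AQ→P adds P → {A, E, J, N, P, Q}. Minimal: {E, J}⁺ = {E, J, N}; {A, J}⁺ = {A, J}; {A, E}⁺ = {A, E, N} — none reach the full schema.
{A, J, N}⁺: AJN→EQ adds E, Q; AQ→P adds P → {A, E, J, N, P, Q}. Minimal: {J, N}⁺ = {J, N}; {A, N}⁺ = {A, N}; {A, J}⁺ = {A, J} — none reach the full schema.
{A, J, Q}⁺: AQ→P adds P; AJQ→E adds E; E→N adds N → {A, E, J, N, P, Q}. Minimal: {J, Q}⁺ = {J, Q}; {A, Q}⁺ = {A, P, Q}; {A, J}⁺ = {A, J} — none reach the full schema.
Any other superkey contains one of these as a subset, so there are no further candidate keys.

EQ, NQ, AEJ, AJN, AJQ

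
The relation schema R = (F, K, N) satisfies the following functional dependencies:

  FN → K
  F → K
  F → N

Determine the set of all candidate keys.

Attribute F never appears on the right-hand side of any dependency, so F must belong to every candidate key.
{F}⁺ = {F, K, N}, which is all of the schema, so {F} is the only candidate key.

{F}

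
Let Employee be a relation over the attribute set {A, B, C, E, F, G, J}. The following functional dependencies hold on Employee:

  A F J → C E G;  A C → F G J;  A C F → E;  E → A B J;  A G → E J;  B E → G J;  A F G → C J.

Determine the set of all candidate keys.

{A, C}⁺: AC→FGJ adds F, G, J; ACF→E adds E; E→ABJ adds B → {A, B, C, E, F, G, J}.
{C, E}⁺: E→ABJ adds A, B, J; BE→GJ adds G; AC→FGJ adds F → {A, B, C, E, F, G, J}.
{E, F}⁺: E→ABJ adds A, B, J; BE→GJ adds G; AFG→CJ adds C → {A, B, C, E, F, G, J}.
{A, F, G}⁺: AG→EJ adds E, J; AFG→CJ adds C; E→ABJ adds B → {A, B, C, E, F, G, J}.
{A, F, J}⁺: AFJ→CEG adds C, E, G; E→ABJ adds B → {A, B, C, E, F, G, J}.
Any other superkey contains one of these as a subset, so there are no further candidate keys.

(A, C), (C, E), (E, F), (A, F, G), (A, F, J)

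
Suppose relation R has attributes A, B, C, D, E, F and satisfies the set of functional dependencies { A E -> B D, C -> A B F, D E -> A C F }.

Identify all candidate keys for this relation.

{A, E}; {C, E}; {D, E}

Attribute E never appears on the right-hand side of any dependency, so E must belong to every candidate key.
{E}⁺ = {E}, which is not all of the schema, so we must add further attributes.
{A, E}⁺: AE→BD adds B, D; DE→ACF adds C, F → {A, B, C, D, E, F}. Minimal: {E}⁺ = {E}; {A}⁺ = {A} — none reach the full schema.
{C, E}⁺: C→ABF adds A, B, F; AE→BD adds D → {A, B, C, D, E, F}. Minimal: {E}⁺ = {E}; {C}⁺ = {A, B, C, F} — none reach the full schema.
{D, E}⁺: DE→ACF adds A, C, F; AE→BD adds B → {A, B, C, D, E, F}. Minimal: {E}⁺ = {E}; {D}⁺ = {D} — none reach the full schema.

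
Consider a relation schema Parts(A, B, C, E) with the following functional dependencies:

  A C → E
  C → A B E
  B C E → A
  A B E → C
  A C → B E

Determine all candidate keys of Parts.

{C}⁺: C→ABE adds A, B, E → {A, B, C, E}.
{A, B, E}⁺: ABE→C adds C → {A, B, C, E}.

C, ABE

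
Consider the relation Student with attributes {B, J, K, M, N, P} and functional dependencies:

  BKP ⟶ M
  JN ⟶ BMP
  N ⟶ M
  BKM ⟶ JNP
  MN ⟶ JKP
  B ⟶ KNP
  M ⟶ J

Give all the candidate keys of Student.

{B}, {N}

{B}⁺: B→KNP adds K, N, P; BKP→M adds M; BKM→JNP adds J → {B, J, K, M, N, P}.
{N}⁺: N→M adds M; MN→JKP adds J, K, P; JN→BMP adds B → {B, J, K, M, N, P}.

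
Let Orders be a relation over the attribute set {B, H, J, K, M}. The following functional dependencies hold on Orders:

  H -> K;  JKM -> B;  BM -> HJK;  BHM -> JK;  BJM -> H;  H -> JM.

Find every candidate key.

{H}⁺: H→K adds K; H→JM adds J, M; JKM→B adds B → {B, H, J, K, M}.
{B, M}⁺: BM→HJK adds H, J, K → {B, H, J, K, M}. Minimal: {M}⁺ = {M}; {B}⁺ = {B} — none reach the full schema.
{J, K, M}⁺: JKM→B adds B; BM→HJK adds H → {B, H, J, K, M}. Minimal: {K, M}⁺ = {K, M}; {J, M}⁺ = {J, M}; {J, K}⁺ = {J, K} — none reach the full schema.

H; BM; JKM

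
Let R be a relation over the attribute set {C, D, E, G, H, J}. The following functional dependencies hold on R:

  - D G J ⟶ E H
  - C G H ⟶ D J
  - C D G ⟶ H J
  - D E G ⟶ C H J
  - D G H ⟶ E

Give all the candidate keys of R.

{C, D, G}, {C, G, H}, {D, E, G}, {D, G, H}, {D, G, J}

Attribute G never appears on the right-hand side of any dependency, so G must belong to every candidate key.
{G}⁺ = {G}, which is not all of the schema, so we must add further attributes.
{C, D, G}⁺: CDG→HJ adds H, J; DGH→E adds E → {C, D, E, G, H, J}.
{C, G, H}⁺: CGH→DJ adds D, J; DGH→E adds E → {C, D, E, G, H, J}.
{D, E, G}⁺: DEG→CHJ adds C, H, J → {C, D, E, G, H, J}.
{D, G, H}⁺: DGH→E adds E; DEG→CHJ adds C, J → {C, D, E, G, H, J}.
{D, G, J}⁺: DGJ→EH adds E, H; DEG→CHJ adds C → {C, D, E, G, H, J}.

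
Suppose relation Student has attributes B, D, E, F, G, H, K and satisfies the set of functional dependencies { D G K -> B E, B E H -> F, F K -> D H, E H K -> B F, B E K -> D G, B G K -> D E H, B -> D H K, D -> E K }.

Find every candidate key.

{B}; {D, F}; {D, G}; {D, H}; {F, K}; {E, H, K}

{B}⁺: B→DHK adds D, H, K; D→EK adds E; BEH→F adds F; BEK→DG adds G → {B, D, E, F, G, H, K}.
{D, F}⁺: D→EK adds E, K; FK→DH adds H; EHK→BF adds B; BEK→DG adds G → {B, D, E, F, G, H, K}. Minimal: {F}⁺ = {F}; {D}⁺ = {D, E, K} — none reach the full schema.
{D, G}⁺: D→EK adds E, K; DGK→BE adds B; BGK→DEH adds H; BEH→F adds F → {B, D, E, F, G, H, K}. Minimal: {G}⁺ = {G}; {D}⁺ = {D, E, K} — none reach the full schema.
{D, H}⁺: D→EK adds E, K; EHK→BF adds B, F; BEK→DG adds G → {B, D, E, F, G, H, K}. Minimal: {H}⁺ = {H}; {D}⁺ = {D, E, K} — none reach the full schema.
{F, K}⁺: FK→DH adds D, H; D→EK adds E; EHK→BF adds B; BEK→DG adds G → {B, D, E, F, G, H, K}. Minimal: {K}⁺ = {K}; {F}⁺ = {F} — none reach the full schema.
{E, H, K}⁺: EHK→BF adds B, F; BEK→DG adds D, G → {B, D, E, F, G, H, K}. Minimal: {H, K}⁺ = {H, K}; {E, K}⁺ = {E, K}; {E, H}⁺ = {E, H} — none reach the full schema.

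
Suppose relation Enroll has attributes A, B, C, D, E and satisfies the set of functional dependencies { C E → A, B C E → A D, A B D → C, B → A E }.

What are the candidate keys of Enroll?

{B, C}, {B, D}

Attribute B never appears on the right-hand side of any dependency, so B must belong to every candidate key.
{B}⁺ = {A, B, E}, which is not all of the schema, so we must add further attributes.
{B, C}⁺: B→AE adds A, E; BCE→AD adds D → {A, B, C, D, E}. Minimal: {C}⁺ = {C}; {B}⁺ = {A, B, E} — none reach the full schema.
{B, D}⁺: B→AE adds A, E; ABD→C adds C → {A, B, C, D, E}. Minimal: {D}⁺ = {D}; {B}⁺ = {A, B, E} — none reach the full schema.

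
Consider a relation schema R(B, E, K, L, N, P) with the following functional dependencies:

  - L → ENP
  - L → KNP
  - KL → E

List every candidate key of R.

Attributes B, L never appear on any right-hand side, so every candidate key must contain {B, L}.
{B, L}⁺ = {B, E, K, L, N, P}, which is all of the schema, so {B, L} is the only candidate key.

{B, L}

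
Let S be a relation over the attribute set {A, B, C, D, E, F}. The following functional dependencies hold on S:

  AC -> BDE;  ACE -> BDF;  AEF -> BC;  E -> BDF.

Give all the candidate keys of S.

Attribute A never appears on the right-hand side of any dependency, so A must belong to every candidate key.
{A}⁺ = {A}, which is not all of the schema, so we must add further attributes.
{A, C}⁺: AC→BDE adds B, D, E; ACE→BDF adds F → {A, B, C, D, E, F}.
{A, E}⁺: E→BDF adds B, D, F; AEF→BC adds C → {A, B, C, D, E, F}.

{A, C}, {A, E}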